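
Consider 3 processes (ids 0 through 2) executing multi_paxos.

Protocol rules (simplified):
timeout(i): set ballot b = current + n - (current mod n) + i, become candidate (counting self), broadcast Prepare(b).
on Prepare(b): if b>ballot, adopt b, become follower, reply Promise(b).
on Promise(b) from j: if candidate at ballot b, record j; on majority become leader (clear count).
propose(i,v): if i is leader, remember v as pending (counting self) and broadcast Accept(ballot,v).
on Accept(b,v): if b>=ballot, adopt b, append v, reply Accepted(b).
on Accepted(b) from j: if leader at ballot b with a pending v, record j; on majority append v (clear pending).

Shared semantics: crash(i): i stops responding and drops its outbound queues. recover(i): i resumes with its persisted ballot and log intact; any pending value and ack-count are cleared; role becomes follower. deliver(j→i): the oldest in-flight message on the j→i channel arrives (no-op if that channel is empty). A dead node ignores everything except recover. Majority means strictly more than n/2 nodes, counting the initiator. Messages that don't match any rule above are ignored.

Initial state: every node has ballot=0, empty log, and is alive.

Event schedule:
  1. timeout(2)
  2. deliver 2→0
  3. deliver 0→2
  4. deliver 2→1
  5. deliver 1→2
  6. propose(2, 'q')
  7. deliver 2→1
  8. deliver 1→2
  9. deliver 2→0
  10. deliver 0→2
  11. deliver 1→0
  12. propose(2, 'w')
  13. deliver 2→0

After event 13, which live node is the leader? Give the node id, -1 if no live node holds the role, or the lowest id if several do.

after 1 — timeout(2): n2:cand/b5/[-]
after 2 — deliver 2→0: n0:foll/b5/[-]
after 3 — deliver 0→2: n2:lead/b5/[-]
after 4 — deliver 2→1: n1:foll/b5/[-]
after 5 — deliver 1→2: ·
after 6 — propose(2,'q'): ·
after 7 — deliver 2→1: n1:foll/b5/[q]
after 8 — deliver 1→2: n2:lead/b5/[q]
after 9 — deliver 2→0: n0:foll/b5/[q]
after 10 — deliver 0→2: ·
after 11 — deliver 1→0: ·
after 12 — propose(2,'w'): ·
after 13 — deliver 2→0: n0:foll/b5/[q,w]

2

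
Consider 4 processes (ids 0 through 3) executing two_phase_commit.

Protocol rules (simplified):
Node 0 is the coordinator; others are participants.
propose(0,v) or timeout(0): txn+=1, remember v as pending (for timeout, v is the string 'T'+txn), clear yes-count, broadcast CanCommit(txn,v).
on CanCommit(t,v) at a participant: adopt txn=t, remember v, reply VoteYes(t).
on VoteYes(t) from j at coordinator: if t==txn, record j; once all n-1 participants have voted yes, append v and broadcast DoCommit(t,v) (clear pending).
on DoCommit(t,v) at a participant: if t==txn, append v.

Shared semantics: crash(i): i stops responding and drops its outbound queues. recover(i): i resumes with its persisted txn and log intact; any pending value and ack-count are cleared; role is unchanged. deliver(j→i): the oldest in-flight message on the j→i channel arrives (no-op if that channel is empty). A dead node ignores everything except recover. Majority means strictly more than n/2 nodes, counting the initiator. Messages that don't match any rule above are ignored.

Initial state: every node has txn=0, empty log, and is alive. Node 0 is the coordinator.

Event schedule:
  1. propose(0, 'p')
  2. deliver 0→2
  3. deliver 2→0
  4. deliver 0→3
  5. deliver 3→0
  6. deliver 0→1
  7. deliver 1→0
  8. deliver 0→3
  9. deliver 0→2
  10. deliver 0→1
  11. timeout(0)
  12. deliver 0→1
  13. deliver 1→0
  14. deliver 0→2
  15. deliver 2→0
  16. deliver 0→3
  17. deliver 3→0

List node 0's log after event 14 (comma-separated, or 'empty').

p

e1 propose(0,'p'): 0[coor,t=1,-]
e2 deliver 0→2: 2[part,t=1,-]
e3 deliver 2→0: ·
e4 deliver 0→3: 3[part,t=1,-]
e5 deliver 3→0: ·
e6 deliver 0→1: 1[part,t=1,-]
e7 deliver 1→0: 0[coor,t=1,p]
e8 deliver 0→3: 3[part,t=1,p]
e9 deliver 0→2: 2[part,t=1,p]
e10 deliver 0→1: 1[part,t=1,p]
e11 timeout(0): 0[coor,t=2,p]
e12 deliver 0→1: 1[part,t=2,p]
e13 deliver 1→0: ·
e14 deliver 0→2: 2[part,t=2,p]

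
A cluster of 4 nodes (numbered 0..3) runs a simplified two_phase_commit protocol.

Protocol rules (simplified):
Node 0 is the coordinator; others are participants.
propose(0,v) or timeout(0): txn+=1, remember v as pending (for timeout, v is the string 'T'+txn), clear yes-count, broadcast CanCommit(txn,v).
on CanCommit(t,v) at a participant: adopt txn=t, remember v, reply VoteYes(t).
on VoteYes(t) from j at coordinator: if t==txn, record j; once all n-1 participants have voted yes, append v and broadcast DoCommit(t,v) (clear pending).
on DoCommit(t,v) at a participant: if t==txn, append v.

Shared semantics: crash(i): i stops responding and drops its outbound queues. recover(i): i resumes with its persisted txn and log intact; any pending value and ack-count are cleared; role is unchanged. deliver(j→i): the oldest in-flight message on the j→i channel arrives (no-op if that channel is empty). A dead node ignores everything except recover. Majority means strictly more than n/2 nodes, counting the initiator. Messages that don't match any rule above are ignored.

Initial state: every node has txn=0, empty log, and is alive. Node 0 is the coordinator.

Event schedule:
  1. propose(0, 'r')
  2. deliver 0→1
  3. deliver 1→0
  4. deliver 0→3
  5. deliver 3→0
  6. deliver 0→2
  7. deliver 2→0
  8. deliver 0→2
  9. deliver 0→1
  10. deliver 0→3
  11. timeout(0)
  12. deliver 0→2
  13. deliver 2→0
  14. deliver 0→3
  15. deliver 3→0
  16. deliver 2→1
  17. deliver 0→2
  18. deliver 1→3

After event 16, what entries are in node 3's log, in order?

after 1 — propose(0,'r'): n0:coor/t1/[-]
after 2 — deliver 0→1: n1:part/t1/[-]
after 3 — deliver 1→0: ·
after 4 — deliver 0→3: n3:part/t1/[-]
after 5 — deliver 3→0: ·
after 6 — deliver 0→2: n2:part/t1/[-]
after 7 — deliver 2→0: n0:coor/t1/[r]
after 8 — deliver 0→2: n2:part/t1/[r]
after 9 — deliver 0→1: n1:part/t1/[r]
after 10 — deliver 0→3: n3:part/t1/[r]
after 11 — timeout(0): n0:coor/t2/[r]
after 12 — deliver 0→2: n2:part/t2/[r]
after 13 — deliver 2→0: ·
after 14 — deliver 0→3: n3:part/t2/[r]
after 15 — deliver 3→0: ·
after 16 — deliver 2→1: ·

r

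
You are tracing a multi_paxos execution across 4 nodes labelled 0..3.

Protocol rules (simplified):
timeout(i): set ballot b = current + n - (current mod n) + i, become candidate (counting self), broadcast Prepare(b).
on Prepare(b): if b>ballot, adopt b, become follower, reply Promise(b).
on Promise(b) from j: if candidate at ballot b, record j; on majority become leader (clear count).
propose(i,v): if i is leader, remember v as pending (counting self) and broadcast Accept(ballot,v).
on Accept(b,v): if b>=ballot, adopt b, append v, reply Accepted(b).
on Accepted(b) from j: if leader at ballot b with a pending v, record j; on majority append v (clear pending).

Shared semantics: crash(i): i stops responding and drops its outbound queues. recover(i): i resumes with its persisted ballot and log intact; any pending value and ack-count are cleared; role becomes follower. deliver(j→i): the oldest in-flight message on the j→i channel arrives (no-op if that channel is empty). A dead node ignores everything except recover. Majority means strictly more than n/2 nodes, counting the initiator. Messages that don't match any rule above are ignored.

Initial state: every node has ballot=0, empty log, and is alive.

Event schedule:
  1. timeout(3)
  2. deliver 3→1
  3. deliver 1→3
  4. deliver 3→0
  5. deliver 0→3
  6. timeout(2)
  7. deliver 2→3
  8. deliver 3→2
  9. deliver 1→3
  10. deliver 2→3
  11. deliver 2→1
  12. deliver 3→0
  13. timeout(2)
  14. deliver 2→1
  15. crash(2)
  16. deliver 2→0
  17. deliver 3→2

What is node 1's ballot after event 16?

10

after 1 — timeout(3): n3:cand/b7/[-]
after 2 — deliver 3→1: n1:foll/b7/[-]
after 3 — deliver 1→3: ·
after 4 — deliver 3→0: n0:foll/b7/[-]
after 5 — deliver 0→3: n3:lead/b7/[-]
after 6 — timeout(2): n2:cand/b6/[-]
after 7 — deliver 2→3: ·
after 8 — deliver 3→2: n2:foll/b7/[-]
after 9 — deliver 1→3: ·
after 10 — deliver 2→3: ·
after 11 — deliver 2→1: ·
after 12 — deliver 3→0: ·
after 13 — timeout(2): n2:cand/b10/[-]
after 14 — deliver 2→1: n1:foll/b10/[-]
after 15 — crash(2): n2:✗cand/b10/[-]
after 16 — deliver 2→0: ·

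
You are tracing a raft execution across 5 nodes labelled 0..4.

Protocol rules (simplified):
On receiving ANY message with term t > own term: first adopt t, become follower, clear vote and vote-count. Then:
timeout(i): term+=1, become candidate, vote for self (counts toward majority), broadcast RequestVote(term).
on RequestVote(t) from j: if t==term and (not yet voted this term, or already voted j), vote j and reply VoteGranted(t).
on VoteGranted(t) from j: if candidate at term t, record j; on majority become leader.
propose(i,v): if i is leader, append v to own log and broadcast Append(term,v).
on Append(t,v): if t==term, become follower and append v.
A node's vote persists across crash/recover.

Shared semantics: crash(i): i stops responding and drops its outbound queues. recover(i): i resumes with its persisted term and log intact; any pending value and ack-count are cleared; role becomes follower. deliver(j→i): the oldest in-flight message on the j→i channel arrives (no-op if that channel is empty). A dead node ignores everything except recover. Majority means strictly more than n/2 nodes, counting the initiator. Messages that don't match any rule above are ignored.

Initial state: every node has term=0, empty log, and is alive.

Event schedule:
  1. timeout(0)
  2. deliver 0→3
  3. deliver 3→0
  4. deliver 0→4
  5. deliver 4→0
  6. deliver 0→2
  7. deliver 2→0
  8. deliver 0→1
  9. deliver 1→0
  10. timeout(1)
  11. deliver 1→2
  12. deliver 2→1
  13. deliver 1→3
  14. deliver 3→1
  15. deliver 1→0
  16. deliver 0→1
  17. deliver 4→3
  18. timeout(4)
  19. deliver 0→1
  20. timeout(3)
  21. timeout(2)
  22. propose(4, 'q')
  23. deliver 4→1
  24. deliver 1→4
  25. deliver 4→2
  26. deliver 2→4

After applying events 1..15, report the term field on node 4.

[1] timeout(0) → N0(cand t1 [-])
[2] deliver 0→3 → N3(foll t1 [-])
[3] deliver 3→0 → ∅
[4] deliver 0→4 → N4(foll t1 [-])
[5] deliver 4→0 → N0(lead t1 [-])
[6] deliver 0→2 → N2(foll t1 [-])
[7] deliver 2→0 → ∅
[8] deliver 0→1 → N1(foll t1 [-])
[9] deliver 1→0 → ∅
[10] timeout(1) → N1(cand t2 [-])
[11] deliver 1→2 → N2(foll t2 [-])
[12] deliver 2→1 → ∅
[13] deliver 1→3 → N3(foll t2 [-])
[14] deliver 3→1 → N1(lead t2 [-])
[15] deliver 1→0 → N0(foll t2 [-])

1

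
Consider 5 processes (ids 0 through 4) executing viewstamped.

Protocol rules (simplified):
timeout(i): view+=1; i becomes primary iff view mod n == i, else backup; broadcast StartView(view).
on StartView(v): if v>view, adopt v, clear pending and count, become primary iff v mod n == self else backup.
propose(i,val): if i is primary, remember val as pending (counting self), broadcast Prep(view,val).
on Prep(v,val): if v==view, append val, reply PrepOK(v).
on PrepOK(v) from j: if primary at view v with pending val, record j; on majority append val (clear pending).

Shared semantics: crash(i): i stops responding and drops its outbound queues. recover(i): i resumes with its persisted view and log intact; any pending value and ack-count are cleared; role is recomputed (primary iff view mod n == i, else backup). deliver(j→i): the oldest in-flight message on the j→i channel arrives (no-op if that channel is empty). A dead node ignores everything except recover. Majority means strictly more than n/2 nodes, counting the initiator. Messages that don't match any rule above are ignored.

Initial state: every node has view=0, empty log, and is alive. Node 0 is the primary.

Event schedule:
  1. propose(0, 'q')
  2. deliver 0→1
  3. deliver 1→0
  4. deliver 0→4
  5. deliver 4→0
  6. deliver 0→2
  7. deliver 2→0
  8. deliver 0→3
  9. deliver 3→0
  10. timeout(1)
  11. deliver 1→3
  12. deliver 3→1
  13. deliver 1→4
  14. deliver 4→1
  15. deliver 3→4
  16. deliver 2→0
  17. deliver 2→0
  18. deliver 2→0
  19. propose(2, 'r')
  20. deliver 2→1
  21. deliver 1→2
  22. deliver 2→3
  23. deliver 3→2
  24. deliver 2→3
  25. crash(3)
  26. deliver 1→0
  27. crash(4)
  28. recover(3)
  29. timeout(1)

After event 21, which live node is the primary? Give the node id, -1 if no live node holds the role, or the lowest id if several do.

0

after 1 — propose(0,'q'): ·
after 2 — deliver 0→1: n1:back/v0/[q]
after 3 — deliver 1→0: ·
after 4 — deliver 0→4: n4:back/v0/[q]
after 5 — deliver 4→0: n0:prim/v0/[q]
after 6 — deliver 0→2: n2:back/v0/[q]
after 7 — deliver 2→0: ·
after 8 — deliver 0→3: n3:back/v0/[q]
after 9 — deliver 3→0: ·
after 10 — timeout(1): n1:prim/v1/[q]
after 11 — deliver 1→3: n3:back/v1/[q]
after 12 — deliver 3→1: ·
after 13 — deliver 1→4: n4:back/v1/[q]
after 14 — deliver 4→1: ·
after 15 — deliver 3→4: ·
after 16 — deliver 2→0: ·
after 17 — deliver 2→0: ·
after 18 — deliver 2→0: ·
after 19 — propose(2,'r'): ·
after 20 — deliver 2→1: ·
after 21 — deliver 1→2: n2:back/v1/[q]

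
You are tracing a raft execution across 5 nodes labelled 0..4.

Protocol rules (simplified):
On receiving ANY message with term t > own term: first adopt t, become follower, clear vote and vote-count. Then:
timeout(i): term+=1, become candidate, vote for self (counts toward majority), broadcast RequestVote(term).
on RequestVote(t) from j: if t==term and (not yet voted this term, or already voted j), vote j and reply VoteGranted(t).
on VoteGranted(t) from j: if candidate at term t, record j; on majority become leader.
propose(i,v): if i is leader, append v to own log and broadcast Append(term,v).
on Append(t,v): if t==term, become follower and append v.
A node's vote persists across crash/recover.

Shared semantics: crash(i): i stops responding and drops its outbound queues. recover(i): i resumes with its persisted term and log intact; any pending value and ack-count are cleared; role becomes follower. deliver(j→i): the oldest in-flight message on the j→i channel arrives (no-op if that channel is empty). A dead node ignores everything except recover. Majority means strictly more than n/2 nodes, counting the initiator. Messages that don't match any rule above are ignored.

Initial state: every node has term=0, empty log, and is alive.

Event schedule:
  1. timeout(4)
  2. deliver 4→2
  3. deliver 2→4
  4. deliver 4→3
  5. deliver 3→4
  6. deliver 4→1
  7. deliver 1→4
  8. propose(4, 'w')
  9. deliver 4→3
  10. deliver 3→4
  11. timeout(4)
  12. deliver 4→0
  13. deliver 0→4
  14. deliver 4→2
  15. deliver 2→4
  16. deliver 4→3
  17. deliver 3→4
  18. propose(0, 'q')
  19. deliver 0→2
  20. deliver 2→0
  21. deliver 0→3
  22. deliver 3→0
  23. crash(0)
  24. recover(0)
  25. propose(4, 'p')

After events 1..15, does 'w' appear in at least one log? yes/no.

yes

[1] timeout(4) → N4(cand t1 [-])
[2] deliver 4→2 → N2(foll t1 [-])
[3] deliver 2→4 → ∅
[4] deliver 4→3 → N3(foll t1 [-])
[5] deliver 3→4 → N4(lead t1 [-])
[6] deliver 4→1 → N1(foll t1 [-])
[7] deliver 1→4 → ∅
[8] propose(4,'w') → N4(lead t1 [w])
[9] deliver 4→3 → N3(foll t1 [w])
[10] deliver 3→4 → ∅
[11] timeout(4) → N4(cand t2 [w])
[12] deliver 4→0 → N0(foll t1 [-])
[13] deliver 0→4 → ∅
[14] deliver 4→2 → N2(foll t1 [w])
[15] deliver 2→4 → ∅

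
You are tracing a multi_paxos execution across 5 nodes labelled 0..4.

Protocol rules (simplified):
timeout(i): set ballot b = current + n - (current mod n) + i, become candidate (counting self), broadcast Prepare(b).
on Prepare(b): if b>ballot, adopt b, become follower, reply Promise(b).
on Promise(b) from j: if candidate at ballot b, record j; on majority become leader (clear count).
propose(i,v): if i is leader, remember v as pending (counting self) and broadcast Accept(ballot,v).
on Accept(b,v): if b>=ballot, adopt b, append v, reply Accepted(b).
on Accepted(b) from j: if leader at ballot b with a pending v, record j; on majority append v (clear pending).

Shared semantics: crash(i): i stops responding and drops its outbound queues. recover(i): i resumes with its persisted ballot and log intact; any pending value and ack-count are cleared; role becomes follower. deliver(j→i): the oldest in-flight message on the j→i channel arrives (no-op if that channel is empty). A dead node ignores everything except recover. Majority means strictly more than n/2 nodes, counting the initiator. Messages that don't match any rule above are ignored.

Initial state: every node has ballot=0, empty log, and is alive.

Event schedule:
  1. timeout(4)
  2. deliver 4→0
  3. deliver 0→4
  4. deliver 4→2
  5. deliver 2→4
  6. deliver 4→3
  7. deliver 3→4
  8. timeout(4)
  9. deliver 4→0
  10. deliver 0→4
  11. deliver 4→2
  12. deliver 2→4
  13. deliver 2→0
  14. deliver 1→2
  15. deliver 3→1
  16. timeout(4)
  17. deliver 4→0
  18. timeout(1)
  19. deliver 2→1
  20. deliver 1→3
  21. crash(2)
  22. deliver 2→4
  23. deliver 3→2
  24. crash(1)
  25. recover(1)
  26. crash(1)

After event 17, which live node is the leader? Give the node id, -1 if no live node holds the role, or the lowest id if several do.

[1] timeout(4) → N4(cand b9 [-])
[2] deliver 4→0 → N0(foll b9 [-])
[3] deliver 0→4 → ∅
[4] deliver 4→2 → N2(foll b9 [-])
[5] deliver 2→4 → N4(lead b9 [-])
[6] deliver 4→3 → N3(foll b9 [-])
[7] deliver 3→4 → ∅
[8] timeout(4) → N4(cand b14 [-])
[9] deliver 4→0 → N0(foll b14 [-])
[10] deliver 0→4 → ∅
[11] deliver 4→2 → N2(foll b14 [-])
[12] deliver 2→4 → N4(lead b14 [-])
[13] deliver 2→0 → ∅
[14] deliver 1→2 → ∅
[15] deliver 3→1 → ∅
[16] timeout(4) → N4(cand b19 [-])
[17] deliver 4→0 → N0(foll b19 [-])

-1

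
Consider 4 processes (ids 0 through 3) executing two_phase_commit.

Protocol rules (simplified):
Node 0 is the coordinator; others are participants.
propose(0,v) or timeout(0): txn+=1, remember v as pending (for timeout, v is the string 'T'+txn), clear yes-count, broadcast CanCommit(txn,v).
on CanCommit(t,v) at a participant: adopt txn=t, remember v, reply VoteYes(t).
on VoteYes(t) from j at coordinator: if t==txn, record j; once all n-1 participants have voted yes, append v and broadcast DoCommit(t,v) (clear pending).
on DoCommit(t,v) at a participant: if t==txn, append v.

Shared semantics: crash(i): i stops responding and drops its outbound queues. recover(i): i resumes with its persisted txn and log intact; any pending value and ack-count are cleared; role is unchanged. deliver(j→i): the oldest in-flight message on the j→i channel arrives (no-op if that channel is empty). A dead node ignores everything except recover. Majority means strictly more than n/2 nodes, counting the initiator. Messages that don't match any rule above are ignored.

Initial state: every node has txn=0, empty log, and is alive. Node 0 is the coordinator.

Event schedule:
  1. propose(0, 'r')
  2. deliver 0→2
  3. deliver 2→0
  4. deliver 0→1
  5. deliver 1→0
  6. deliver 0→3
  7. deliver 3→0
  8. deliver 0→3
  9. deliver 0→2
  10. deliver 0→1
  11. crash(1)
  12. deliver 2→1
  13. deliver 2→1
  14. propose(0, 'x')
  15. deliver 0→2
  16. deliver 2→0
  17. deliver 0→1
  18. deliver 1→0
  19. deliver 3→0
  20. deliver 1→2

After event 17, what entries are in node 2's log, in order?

[1] propose(0,'r') → N0(coor t1 [-])
[2] deliver 0→2 → N2(part t1 [-])
[3] deliver 2→0 → ∅
[4] deliver 0→1 → N1(part t1 [-])
[5] deliver 1→0 → ∅
[6] deliver 0→3 → N3(part t1 [-])
[7] deliver 3→0 → N0(coor t1 [r])
[8] deliver 0→3 → N3(part t1 [r])
[9] deliver 0→2 → N2(part t1 [r])
[10] deliver 0→1 → N1(part t1 [r])
[11] crash(1) → N1(✗part t1 [r])
[12] deliver 2→1 → ∅
[13] deliver 2→1 → ∅
[14] propose(0,'x') → N0(coor t2 [r])
[15] deliver 0→2 → N2(part t2 [r])
[16] deliver 2→0 → ∅
[17] deliver 0→1 → ∅

r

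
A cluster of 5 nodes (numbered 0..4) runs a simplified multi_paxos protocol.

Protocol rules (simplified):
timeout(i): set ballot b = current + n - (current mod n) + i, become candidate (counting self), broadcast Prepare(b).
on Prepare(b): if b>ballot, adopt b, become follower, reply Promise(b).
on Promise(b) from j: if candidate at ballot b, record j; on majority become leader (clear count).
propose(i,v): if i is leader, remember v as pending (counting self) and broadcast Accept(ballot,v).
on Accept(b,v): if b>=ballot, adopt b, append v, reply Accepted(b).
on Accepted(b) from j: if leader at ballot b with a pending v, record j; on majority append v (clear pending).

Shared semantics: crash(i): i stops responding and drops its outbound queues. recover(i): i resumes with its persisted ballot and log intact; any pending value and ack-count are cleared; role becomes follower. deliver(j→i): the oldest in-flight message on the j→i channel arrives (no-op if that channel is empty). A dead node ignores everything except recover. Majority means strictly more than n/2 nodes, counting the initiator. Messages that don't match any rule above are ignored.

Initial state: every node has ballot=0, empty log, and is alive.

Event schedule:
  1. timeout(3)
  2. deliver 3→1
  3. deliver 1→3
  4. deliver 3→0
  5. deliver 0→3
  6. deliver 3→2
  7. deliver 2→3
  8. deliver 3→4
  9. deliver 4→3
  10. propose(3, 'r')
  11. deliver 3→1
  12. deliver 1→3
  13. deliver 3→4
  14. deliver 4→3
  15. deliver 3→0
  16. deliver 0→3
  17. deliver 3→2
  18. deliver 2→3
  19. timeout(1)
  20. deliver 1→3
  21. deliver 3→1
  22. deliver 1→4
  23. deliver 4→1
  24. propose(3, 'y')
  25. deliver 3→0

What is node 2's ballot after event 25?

8

1. timeout(3):  <3:cand b8 ->
2. deliver 3→1:  <1:foll b8 ->
3. deliver 1→3:  nop
4. deliver 3→0:  <0:foll b8 ->
5. deliver 0→3:  <3:lead b8 ->
6. deliver 3→2:  <2:foll b8 ->
7. deliver 2→3:  nop
8. deliver 3→4:  <4:foll b8 ->
9. deliver 4→3:  nop
10. propose(3,'r'):  nop
11. deliver 3→1:  <1:foll b8 r>
12. deliver 1→3:  nop
13. deliver 3→4:  <4:foll b8 r>
14. deliver 4→3:  <3:lead b8 r>
15. deliver 3→0:  <0:foll b8 r>
16. deliver 0→3:  nop
17. deliver 3→2:  <2:foll b8 r>
18. deliver 2→3:  nop
19. timeout(1):  <1:cand b11 r>
20. deliver 1→3:  <3:foll b11 r>
21. deliver 3→1:  nop
22. deliver 1→4:  <4:foll b11 r>
23. deliver 4→1:  <1:lead b11 r>
24. propose(3,'y'):  nop
25. deliver 3→0:  nop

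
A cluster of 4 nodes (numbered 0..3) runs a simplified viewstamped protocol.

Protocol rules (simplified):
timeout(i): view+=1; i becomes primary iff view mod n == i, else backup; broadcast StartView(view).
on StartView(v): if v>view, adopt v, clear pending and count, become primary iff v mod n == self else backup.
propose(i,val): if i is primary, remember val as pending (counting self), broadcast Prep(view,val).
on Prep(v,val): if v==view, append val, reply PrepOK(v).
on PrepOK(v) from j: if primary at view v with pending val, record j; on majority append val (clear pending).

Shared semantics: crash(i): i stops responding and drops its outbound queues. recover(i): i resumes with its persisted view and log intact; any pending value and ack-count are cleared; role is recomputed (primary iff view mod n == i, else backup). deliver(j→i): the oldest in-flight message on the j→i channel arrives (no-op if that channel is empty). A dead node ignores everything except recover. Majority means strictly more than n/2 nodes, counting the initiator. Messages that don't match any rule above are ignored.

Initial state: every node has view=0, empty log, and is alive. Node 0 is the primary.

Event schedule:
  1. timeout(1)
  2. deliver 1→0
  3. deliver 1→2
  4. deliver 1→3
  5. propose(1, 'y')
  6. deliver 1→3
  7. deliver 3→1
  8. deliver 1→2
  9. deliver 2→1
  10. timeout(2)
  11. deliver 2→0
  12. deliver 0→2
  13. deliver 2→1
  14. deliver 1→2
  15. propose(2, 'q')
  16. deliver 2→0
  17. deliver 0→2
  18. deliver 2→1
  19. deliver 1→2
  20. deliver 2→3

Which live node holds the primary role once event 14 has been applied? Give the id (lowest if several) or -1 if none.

after 1 — timeout(1): n1:prim/v1/[-]
after 2 — deliver 1→0: n0:back/v1/[-]
after 3 — deliver 1→2: n2:back/v1/[-]
after 4 — deliver 1→3: n3:back/v1/[-]
after 5 — propose(1,'y'): ·
after 6 — deliver 1→3: n3:back/v1/[y]
after 7 — deliver 3→1: ·
after 8 — deliver 1→2: n2:back/v1/[y]
after 9 — deliver 2→1: n1:prim/v1/[y]
after 10 — timeout(2): n2:prim/v2/[y]
after 11 — deliver 2→0: n0:back/v2/[-]
after 12 — deliver 0→2: ·
after 13 — deliver 2→1: n1:back/v2/[y]
after 14 — deliver 1→2: ·

2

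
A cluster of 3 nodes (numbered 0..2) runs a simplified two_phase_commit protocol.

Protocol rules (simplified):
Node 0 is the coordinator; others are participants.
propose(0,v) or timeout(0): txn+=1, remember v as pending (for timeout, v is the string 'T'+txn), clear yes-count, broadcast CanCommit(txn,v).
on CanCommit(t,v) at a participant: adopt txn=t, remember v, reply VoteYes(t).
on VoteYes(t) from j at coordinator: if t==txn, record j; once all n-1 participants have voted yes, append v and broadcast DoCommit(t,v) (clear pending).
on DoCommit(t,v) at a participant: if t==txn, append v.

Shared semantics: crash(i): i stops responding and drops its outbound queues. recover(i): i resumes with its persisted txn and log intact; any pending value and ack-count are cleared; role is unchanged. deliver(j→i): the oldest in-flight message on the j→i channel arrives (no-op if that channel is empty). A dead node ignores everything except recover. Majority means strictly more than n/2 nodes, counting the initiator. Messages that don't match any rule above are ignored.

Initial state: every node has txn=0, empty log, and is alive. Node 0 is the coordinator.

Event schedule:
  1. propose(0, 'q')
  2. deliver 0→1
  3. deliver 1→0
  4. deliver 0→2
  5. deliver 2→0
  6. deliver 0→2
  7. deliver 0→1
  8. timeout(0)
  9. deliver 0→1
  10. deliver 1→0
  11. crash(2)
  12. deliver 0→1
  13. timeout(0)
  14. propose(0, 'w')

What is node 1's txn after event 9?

step 1 propose(0,'q'): 0={coor,t=1,log=-}
step 2 deliver 0→1: 1={part,t=1,log=-}
step 3 deliver 1→0: —
step 4 deliver 0→2: 2={part,t=1,log=-}
step 5 deliver 2→0: 0={coor,t=1,log=q}
step 6 deliver 0→2: 2={part,t=1,log=q}
step 7 deliver 0→1: 1={part,t=1,log=q}
step 8 timeout(0): 0={coor,t=2,log=q}
step 9 deliver 0→1: 1={part,t=2,log=q}

2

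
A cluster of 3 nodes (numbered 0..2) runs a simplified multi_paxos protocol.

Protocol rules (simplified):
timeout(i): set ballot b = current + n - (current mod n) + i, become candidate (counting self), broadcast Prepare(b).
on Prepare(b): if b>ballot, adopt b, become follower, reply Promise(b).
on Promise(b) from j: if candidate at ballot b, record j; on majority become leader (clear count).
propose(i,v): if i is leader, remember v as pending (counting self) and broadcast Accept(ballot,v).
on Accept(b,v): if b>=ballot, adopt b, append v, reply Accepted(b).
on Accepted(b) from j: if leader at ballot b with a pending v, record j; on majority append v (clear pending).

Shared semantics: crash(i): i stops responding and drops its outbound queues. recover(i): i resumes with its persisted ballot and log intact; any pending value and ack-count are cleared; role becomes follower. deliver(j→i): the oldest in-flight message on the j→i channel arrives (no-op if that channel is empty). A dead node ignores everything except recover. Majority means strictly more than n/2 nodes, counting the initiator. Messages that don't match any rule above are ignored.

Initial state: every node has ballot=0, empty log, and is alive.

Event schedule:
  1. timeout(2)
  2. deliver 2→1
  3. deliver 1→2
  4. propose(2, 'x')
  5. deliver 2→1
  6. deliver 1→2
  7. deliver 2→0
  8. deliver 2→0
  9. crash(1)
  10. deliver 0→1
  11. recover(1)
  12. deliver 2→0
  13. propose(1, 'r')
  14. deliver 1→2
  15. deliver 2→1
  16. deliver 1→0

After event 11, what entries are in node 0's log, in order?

[1] timeout(2) → N2(cand b5 [-])
[2] deliver 2→1 → N1(foll b5 [-])
[3] deliver 1→2 → N2(lead b5 [-])
[4] propose(2,'x') → ∅
[5] deliver 2→1 → N1(foll b5 [x])
[6] deliver 1→2 → N2(lead b5 [x])
[7] deliver 2→0 → N0(foll b5 [-])
[8] deliver 2→0 → N0(foll b5 [x])
[9] crash(1) → N1(✗foll b5 [x])
[10] deliver 0→1 → ∅
[11] recover(1) → N1(foll b5 [x])

x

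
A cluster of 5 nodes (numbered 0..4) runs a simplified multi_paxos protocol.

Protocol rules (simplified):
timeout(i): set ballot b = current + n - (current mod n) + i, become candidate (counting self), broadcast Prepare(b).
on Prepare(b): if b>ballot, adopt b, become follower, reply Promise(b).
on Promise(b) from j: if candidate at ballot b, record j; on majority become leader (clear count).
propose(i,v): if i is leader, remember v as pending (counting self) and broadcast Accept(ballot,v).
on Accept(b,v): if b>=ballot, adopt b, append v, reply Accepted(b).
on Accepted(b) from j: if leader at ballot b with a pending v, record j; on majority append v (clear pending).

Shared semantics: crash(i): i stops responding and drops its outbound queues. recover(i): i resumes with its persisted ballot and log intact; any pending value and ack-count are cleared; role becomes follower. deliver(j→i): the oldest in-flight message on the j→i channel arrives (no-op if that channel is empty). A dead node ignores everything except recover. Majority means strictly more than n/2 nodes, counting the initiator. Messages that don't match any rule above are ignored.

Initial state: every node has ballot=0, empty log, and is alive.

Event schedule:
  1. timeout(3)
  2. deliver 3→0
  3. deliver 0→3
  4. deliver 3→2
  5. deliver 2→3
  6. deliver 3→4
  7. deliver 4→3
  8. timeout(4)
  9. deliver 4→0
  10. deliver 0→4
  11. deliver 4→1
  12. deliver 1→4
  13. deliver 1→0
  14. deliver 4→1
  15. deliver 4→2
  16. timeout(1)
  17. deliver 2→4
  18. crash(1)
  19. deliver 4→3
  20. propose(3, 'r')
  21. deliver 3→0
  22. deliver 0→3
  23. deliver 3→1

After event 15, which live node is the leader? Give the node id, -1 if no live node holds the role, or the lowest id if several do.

3

step 1 timeout(3): 3={cand,b=8,log=-}
step 2 deliver 3→0: 0={foll,b=8,log=-}
step 3 deliver 0→3: —
step 4 deliver 3→2: 2={foll,b=8,log=-}
step 5 deliver 2→3: 3={lead,b=8,log=-}
step 6 deliver 3→4: 4={foll,b=8,log=-}
step 7 deliver 4→3: —
step 8 timeout(4): 4={cand,b=14,log=-}
step 9 deliver 4→0: 0={foll,b=14,log=-}
step 10 deliver 0→4: —
step 11 deliver 4→1: 1={foll,b=14,log=-}
step 12 deliver 1→4: 4={lead,b=14,log=-}
step 13 deliver 1→0: —
step 14 deliver 4→1: —
step 15 deliver 4→2: 2={foll,b=14,log=-}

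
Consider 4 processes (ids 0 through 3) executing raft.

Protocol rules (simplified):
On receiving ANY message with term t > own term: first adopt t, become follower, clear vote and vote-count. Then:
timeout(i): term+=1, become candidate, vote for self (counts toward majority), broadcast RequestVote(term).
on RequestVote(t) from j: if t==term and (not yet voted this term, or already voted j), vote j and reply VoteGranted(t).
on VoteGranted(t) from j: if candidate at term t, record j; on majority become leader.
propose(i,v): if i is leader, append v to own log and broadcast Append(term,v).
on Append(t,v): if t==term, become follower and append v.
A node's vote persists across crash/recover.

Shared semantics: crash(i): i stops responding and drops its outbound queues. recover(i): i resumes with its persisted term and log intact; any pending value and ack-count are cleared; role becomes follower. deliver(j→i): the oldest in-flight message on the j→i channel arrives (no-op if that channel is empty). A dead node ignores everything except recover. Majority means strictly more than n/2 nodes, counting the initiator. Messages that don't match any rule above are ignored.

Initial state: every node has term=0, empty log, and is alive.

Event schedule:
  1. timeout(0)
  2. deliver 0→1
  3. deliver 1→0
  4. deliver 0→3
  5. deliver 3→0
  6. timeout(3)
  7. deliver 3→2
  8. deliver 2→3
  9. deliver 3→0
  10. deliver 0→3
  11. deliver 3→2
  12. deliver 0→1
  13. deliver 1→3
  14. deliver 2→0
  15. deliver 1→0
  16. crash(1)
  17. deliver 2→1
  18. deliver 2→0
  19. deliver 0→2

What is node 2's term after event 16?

2

step 1 timeout(0): 0={cand,t=1,log=-}
step 2 deliver 0→1: 1={foll,t=1,log=-}
step 3 deliver 1→0: —
step 4 deliver 0→3: 3={foll,t=1,log=-}
step 5 deliver 3→0: 0={lead,t=1,log=-}
step 6 timeout(3): 3={cand,t=2,log=-}
step 7 deliver 3→2: 2={foll,t=2,log=-}
step 8 deliver 2→3: —
step 9 deliver 3→0: 0={foll,t=2,log=-}
step 10 deliver 0→3: 3={lead,t=2,log=-}
step 11 deliver 3→2: —
step 12 deliver 0→1: —
step 13 deliver 1→3: —
step 14 deliver 2→0: —
step 15 deliver 1→0: —
step 16 crash(1): 1={✗foll,t=1,log=-}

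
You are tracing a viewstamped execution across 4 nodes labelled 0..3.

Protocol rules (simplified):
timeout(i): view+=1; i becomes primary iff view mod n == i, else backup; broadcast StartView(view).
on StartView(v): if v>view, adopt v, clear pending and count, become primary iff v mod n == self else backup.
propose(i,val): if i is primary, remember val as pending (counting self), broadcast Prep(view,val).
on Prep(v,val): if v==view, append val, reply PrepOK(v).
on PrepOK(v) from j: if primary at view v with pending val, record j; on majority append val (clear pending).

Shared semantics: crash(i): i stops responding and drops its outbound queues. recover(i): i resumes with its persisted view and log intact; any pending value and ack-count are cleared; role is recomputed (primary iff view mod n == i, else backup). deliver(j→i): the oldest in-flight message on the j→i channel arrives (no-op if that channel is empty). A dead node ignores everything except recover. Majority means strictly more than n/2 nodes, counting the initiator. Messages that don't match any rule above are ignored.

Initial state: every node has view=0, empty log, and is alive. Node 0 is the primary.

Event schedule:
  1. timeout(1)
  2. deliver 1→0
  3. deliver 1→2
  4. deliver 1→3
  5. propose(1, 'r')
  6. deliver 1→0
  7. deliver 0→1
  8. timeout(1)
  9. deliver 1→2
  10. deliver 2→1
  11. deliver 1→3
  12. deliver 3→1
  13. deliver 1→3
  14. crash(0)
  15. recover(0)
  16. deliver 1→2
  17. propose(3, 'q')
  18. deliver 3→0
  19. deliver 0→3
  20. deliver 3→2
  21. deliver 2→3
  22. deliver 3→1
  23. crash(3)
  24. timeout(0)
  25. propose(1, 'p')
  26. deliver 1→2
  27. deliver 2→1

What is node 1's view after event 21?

e1 timeout(1): 1[prim,v=1,-]
e2 deliver 1→0: 0[back,v=1,-]
e3 deliver 1→2: 2[back,v=1,-]
e4 deliver 1→3: 3[back,v=1,-]
e5 propose(1,'r'): ·
e6 deliver 1→0: 0[back,v=1,r]
e7 deliver 0→1: ·
e8 timeout(1): 1[back,v=2,-]
e9 deliver 1→2: 2[back,v=1,r]
e10 deliver 2→1: ·
e11 deliver 1→3: 3[back,v=1,r]
e12 deliver 3→1: ·
e13 deliver 1→3: 3[back,v=2,r]
e14 crash(0): 0[✗back,v=1,r]
e15 recover(0): 0[back,v=1,r]
e16 deliver 1→2: 2[prim,v=2,r]
e17 propose(3,'q'): ·
e18 deliver 3→0: ·
e19 deliver 0→3: ·
e20 deliver 3→2: ·
e21 deliver 2→3: ·

2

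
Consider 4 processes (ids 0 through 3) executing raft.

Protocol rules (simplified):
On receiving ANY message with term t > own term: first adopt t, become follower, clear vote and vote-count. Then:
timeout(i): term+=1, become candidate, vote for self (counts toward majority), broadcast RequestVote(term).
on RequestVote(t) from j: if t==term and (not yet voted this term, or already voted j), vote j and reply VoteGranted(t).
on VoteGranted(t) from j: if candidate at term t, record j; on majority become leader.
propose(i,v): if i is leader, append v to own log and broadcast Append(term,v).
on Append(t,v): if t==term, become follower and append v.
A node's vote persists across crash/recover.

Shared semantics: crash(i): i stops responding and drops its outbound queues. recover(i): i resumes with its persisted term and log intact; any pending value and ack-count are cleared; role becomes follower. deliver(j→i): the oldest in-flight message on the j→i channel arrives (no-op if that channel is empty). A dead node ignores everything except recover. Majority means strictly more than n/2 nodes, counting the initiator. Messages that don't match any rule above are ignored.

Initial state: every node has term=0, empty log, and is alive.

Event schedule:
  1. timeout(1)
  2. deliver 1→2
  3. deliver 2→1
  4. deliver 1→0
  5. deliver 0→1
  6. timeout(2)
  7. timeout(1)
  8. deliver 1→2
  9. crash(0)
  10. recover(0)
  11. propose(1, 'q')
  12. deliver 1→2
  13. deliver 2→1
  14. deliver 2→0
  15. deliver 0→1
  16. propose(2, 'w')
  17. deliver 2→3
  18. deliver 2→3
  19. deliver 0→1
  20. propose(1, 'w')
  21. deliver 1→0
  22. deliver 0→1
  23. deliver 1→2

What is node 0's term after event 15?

2

1. timeout(1):  <1:cand t1 ->
2. deliver 1→2:  <2:foll t1 ->
3. deliver 2→1:  nop
4. deliver 1→0:  <0:foll t1 ->
5. deliver 0→1:  <1:lead t1 ->
6. timeout(2):  <2:cand t2 ->
7. timeout(1):  <1:cand t2 ->
8. deliver 1→2:  nop
9. crash(0):  <0:✗foll t1 ->
10. recover(0):  <0:foll t1 ->
11. propose(1,'q'):  nop
12. deliver 1→2:  nop
13. deliver 2→1:  nop
14. deliver 2→0:  <0:foll t2 ->
15. deliver 0→1:  nop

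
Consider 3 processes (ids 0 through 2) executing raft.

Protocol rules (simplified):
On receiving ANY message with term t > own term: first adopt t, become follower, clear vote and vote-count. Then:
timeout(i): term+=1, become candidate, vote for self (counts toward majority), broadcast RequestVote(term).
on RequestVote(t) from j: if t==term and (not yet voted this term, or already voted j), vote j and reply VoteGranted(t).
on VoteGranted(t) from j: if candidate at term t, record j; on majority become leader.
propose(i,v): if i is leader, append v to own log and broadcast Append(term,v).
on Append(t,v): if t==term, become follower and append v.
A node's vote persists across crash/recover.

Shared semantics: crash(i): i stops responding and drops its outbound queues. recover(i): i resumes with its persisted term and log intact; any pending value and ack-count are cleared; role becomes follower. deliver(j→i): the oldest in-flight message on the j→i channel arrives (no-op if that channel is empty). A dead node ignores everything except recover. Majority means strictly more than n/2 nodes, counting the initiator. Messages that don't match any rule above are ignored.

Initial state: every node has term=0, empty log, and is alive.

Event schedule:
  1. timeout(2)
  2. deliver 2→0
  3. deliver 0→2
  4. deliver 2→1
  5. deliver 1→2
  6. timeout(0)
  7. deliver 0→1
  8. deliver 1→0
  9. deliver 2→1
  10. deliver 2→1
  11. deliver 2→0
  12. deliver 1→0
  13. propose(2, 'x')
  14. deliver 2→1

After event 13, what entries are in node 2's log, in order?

e1 timeout(2): 2[cand,t=1,-]
e2 deliver 2→0: 0[foll,t=1,-]
e3 deliver 0→2: 2[lead,t=1,-]
e4 deliver 2→1: 1[foll,t=1,-]
e5 deliver 1→2: ·
e6 timeout(0): 0[cand,t=2,-]
e7 deliver 0→1: 1[foll,t=2,-]
e8 deliver 1→0: 0[lead,t=2,-]
e9 deliver 2→1: ·
e10 deliver 2→1: ·
e11 deliver 2→0: ·
e12 deliver 1→0: ·
e13 propose(2,'x'): 2[lead,t=1,x]

x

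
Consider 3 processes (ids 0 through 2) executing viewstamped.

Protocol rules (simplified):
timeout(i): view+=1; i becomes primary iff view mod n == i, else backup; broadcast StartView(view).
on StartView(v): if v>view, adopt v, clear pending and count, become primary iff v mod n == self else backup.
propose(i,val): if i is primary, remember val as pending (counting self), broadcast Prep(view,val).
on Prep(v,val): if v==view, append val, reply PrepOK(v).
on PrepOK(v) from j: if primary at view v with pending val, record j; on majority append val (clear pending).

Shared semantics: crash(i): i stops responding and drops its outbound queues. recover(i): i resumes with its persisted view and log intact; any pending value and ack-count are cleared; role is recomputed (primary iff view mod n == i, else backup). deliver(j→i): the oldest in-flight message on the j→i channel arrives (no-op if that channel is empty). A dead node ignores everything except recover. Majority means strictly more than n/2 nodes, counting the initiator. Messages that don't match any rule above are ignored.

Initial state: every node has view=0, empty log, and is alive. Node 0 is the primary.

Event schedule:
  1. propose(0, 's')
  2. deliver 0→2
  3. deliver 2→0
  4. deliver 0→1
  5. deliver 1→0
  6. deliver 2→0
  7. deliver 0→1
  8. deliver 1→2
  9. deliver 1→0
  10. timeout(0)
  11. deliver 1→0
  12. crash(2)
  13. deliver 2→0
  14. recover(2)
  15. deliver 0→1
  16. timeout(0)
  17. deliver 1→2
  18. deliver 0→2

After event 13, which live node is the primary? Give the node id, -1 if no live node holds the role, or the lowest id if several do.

-1

1. propose(0,'s'):  nop
2. deliver 0→2:  <2:back v0 s>
3. deliver 2→0:  <0:prim v0 s>
4. deliver 0→1:  <1:back v0 s>
5. deliver 1→0:  nop
6. deliver 2→0:  nop
7. deliver 0→1:  nop
8. deliver 1→2:  nop
9. deliver 1→0:  nop
10. timeout(0):  <0:back v1 s>
11. deliver 1→0:  nop
12. crash(2):  <2:✗back v0 s>
13. deliver 2→0:  nop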